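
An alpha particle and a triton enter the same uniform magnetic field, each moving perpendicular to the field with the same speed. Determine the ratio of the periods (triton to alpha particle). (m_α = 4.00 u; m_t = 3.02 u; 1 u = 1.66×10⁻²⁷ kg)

T = 2πm/(qB) is independent of speed, so T₂/T₁ = (m₂/q₂)/(m₁/q₁).
T_{triton}/T_{alpha particle} = (5.01×10^-27/1e) / (6.64×10^-27/2e) = 1.51.

ratio ≈ 1.51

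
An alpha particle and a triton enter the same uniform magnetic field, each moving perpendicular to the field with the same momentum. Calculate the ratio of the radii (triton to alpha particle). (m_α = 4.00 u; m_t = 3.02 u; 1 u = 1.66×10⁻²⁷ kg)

r = p/(qB) ⇒ at equal p, r ∝ 1/q.
r_{triton}/r_{alpha particle} = 2.00.

ratio ≈ 2.00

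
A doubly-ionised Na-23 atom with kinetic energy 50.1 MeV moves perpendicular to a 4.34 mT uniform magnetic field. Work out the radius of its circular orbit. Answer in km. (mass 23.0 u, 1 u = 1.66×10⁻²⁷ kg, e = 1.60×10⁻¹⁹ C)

Convert the energy: K = 50.1 MeV = 8.02×10^-12 J.
v = √(2K/m) = √(2·8.02×10^-12/3.82×10^-26) = 2.05×10^7 m/s.
r = mv/(qB) = (3.82×10^-26)(2.05×10^7) / [(2×1.60×10^-19)(4.34×10^-3)] = 563 m.

r ≈ 0.563 km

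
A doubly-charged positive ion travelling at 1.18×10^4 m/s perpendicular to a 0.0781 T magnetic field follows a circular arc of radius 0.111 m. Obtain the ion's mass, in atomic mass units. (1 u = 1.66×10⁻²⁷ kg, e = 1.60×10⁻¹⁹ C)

qvB = mv²/r ⇒ m = qBr/v.
m = (2×1.60×10^-19)(0.0781)(0.111) / (1.18×10^4) = 2.35×10^-25 kg = 142 u.

m ≈ 142 u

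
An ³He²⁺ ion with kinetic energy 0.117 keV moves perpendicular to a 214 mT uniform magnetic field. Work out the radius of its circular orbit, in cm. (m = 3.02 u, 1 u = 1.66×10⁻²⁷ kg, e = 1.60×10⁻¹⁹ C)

Convert the energy: K = 0.117 keV = 1.87×10^-17 J.
v = √(2K/m) = √(2·1.87×10^-17/5.01×10^-27) = 8.64×10^4 m/s.
r = mv/(qB) = (5.01×10^-27)(8.64×10^4) / [(2×1.60×10^-19)(0.214)] = 6.33×10^-3 m.

r ≈ 0.633 cm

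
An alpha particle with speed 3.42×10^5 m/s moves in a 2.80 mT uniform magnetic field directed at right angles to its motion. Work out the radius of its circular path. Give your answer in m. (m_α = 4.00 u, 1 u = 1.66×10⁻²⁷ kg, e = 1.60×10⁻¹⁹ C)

The magnetic force provides the centripetal force: qvB = mv²/r, so r = mv/(qB).
r = (6.64×10^-27 kg)(3.42×10^5 m/s) / [(2×1.60×10^-19 C)(2.80×10^-3 T)] = 2.53 m.

r ≈ 2.53 m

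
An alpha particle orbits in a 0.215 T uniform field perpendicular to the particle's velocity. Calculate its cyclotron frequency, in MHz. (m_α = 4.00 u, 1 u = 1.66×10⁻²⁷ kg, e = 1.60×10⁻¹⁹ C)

f = qB/(2πm) = (2×1.60×10^-19)(0.215) / [2π(6.64×10^-27)] = 1.65×10^6 Hz.

f ≈ 1.65 MHz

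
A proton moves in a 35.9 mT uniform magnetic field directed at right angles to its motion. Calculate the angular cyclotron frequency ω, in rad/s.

ω = qB/m = (1×1.60×10^-19)(0.0359) / (1.67×10^-27) = 3.44×10^6 rad/s.

ω ≈ 3.44×10^6 rad/s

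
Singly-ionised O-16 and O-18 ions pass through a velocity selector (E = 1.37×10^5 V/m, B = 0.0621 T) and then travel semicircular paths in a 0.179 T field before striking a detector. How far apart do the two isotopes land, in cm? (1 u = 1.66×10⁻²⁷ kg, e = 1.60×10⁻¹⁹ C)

Δd ≈ 51.1 cm

Both emerge at v = E/B₁ = 2.21×10^6 m/s.
r = mv/(qB₂), so r₁ = 2.046 m and r₂ = 2.302 m, giving Δr = 0.256 m.
After a semicircle each ion lands a diameter 2r from the entry slit, so the separation is 2Δr = 0.511 m.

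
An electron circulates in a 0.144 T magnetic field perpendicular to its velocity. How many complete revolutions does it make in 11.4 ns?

N = 45

T = 2πm/(qB) = 2π(9.11×10^-31) / [(1×1.60×10^-19)(0.144)] = 2.4844×10^-10 s.
N = t/T = 1.14×10^-8 / 2.4844×10^-10 ≈ 45.89, so 45 complete revolutions.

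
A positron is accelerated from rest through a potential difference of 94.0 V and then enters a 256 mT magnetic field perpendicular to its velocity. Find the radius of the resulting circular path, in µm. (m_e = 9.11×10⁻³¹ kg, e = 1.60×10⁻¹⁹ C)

The kinetic energy gained is K = qV = (1×1.60×10^-19)(94.0) = 1.50×10^-17 J.
v = √(2K/m) = 5.75×10^6 m/s.
r = mv/(qB) = (9.11×10^-31)(5.75×10^6) / [(1×1.60×10^-19)(0.256)] = 1.28×10^-4 m.

r ≈ 128 µm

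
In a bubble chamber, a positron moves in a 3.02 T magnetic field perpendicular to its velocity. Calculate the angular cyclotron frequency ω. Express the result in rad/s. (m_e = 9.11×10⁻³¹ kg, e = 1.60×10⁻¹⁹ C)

ω ≈ 5.30×10^11 rad/s

ω = qB/m = (1×1.60×10^-19)(3.02) / (9.11×10^-31) = 5.30×10^11 rad/s.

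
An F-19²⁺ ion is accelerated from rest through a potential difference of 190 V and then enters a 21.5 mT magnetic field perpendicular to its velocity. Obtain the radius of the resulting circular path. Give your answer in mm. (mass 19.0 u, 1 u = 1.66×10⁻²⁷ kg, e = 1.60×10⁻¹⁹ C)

r ≈ 285 mm

The kinetic energy gained is K = qV = (2×1.60×10^-19)(190) = 6.08×10^-17 J.
v = √(2K/m) = 6.21×10^4 m/s.
r = mv/(qB) = (3.15×10^-26)(6.21×10^4) / [(2×1.60×10^-19)(0.0215)] = 0.285 m.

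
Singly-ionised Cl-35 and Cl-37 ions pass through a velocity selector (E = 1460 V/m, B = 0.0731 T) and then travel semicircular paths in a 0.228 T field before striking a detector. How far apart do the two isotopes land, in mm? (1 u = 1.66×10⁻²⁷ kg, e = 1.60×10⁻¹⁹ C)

Δd ≈ 3.64 mm

Both emerge at v = E/B₁ = 2.00×10^4 m/s.
r = mv/(qB₂), so r₁ = 0.03181 m and r₂ = 0.03363 m, giving Δr = 1.82×10^-3 m.
After a semicircle each ion lands a diameter 2r from the entry slit, so the separation is 2Δr = 3.64×10^-3 m.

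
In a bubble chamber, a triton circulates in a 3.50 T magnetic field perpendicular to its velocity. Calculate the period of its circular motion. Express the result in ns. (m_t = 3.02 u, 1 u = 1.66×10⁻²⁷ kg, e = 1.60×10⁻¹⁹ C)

T ≈ 56.2 ns

The cyclotron period is independent of speed: T = 2πm/(qB).
T = 2π(5.01×10^-27) / [(1×1.60×10^-19)(3.50)] = 5.62×10^-8 s.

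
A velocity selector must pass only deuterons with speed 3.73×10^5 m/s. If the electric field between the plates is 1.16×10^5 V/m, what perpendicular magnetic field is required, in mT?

qE = qvB ⇒ B = E/v = (1.16×10^5) / (3.73×10^5) = 0.311 T.

B ≈ 311 mT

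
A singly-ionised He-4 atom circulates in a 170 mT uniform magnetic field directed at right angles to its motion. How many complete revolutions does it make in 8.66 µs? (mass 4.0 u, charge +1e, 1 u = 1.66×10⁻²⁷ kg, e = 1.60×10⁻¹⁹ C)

T = 2πm/(qB) = 2π(6.64×10^-27) / [(1×1.60×10^-19)(0.170)] = 1.5338×10^-6 s.
N = t/T = 8.66×10^-6 / 1.5338×10^-6 ≈ 5.65, so 5 complete revolutions.

N = 5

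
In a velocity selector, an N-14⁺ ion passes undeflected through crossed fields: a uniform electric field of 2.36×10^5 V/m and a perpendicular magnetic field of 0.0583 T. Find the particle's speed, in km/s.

For zero net force, qE = qvB, so v = E/B.
v = (2.36×10^5) / (0.0583) = 4.05×10^6 m/s.

v ≈ 4050 km/s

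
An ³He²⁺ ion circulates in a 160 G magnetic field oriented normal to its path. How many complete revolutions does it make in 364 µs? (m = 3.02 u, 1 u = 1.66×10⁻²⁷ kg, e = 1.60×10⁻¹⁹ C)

N = 59

T = 2πm/(qB) = 2π(5.0132×10^-27) / [(2×1.60×10^-19)(0.0160)] = 6.1521×10^-6 s.
N = t/T = 3.64×10^-4 / 6.1521×10^-6 ≈ 59.17, so 59 complete revolutions.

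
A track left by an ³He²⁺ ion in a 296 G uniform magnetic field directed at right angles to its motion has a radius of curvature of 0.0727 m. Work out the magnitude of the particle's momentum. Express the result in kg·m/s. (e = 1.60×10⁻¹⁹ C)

Since qvB = mv²/r, the momentum p = mv = qBr.
p = (2×1.60×10^-19)(0.0296)(0.0727) = 6.89×10^-22 kg·m/s.

p ≈ 6.89×10^-22 kg·m/s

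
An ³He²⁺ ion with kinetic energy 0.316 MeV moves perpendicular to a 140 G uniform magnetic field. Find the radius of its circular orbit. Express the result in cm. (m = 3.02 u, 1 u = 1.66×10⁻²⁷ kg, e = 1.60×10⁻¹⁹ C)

r ≈ 503 cm

Convert the energy: K = 0.316 MeV = 5.06×10^-14 J.
v = √(2K/m) = √(2·5.06×10^-14/5.01×10^-27) = 4.49×10^6 m/s.
r = mv/(qB) = (5.01×10^-27)(4.49×10^6) / [(2×1.60×10^-19)(0.0140)] = 5.03 m.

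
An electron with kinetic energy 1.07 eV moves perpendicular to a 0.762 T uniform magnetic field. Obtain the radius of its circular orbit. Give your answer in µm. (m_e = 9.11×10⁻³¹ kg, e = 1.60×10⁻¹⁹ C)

Convert the energy: K = 1.07 eV = 1.71×10^-19 J.
v = √(2K/m) = √(2·1.71×10^-19/9.11×10^-31) = 6.13×10^5 m/s.
r = mv/(qB) = (9.11×10^-31)(6.13×10^5) / [(1×1.60×10^-19)(0.762)] = 4.58×10^-6 m.

r ≈ 4.58 µm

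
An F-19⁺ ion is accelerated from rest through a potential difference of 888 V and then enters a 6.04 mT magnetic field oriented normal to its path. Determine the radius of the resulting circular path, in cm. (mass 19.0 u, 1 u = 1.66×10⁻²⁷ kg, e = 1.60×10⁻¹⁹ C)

r ≈ 310 cm

The kinetic energy gained is K = qV = (1×1.60×10^-19)(888) = 1.42×10^-16 J.
v = √(2K/m) = 9.49×10^4 m/s.
r = mv/(qB) = (3.15×10^-26)(9.49×10^4) / [(1×1.60×10^-19)(6.04×10^-3)] = 3.10 m.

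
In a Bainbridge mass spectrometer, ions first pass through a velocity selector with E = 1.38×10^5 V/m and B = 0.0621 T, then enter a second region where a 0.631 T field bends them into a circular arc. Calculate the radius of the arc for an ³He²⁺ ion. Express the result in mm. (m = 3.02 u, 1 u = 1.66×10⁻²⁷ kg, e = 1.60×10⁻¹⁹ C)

r ≈ 55.2 mm

The selector passes v = E/B = 1.38×10^5/0.0621 = 2.22×10^6 m/s.
In the deflection region, r = mv/(qB₂) = (5.01×10^-27)(2.22×10^6) / [(2×1.60×10^-19)(0.631)] = 0.0552 m.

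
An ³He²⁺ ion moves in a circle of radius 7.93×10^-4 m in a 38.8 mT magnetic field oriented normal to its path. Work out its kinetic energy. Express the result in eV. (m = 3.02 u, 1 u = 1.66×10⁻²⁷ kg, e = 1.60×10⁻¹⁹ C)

v = qBr/m = (2×1.60×10^-19)(0.0388)(7.93×10^-4) / (5.01×10^-27) = 1960 m/s.
K = ½mv² = 0.5·(5.01×10^-27)·(1960)² = 9.67×10^-21 J = 0.0604 eV.

K ≈ 0.0604 eV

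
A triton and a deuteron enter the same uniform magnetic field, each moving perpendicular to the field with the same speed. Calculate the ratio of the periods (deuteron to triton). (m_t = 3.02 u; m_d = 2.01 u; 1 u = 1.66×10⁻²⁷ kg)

T = 2πm/(qB) is independent of speed, so T₂/T₁ = (m₂/q₂)/(m₁/q₁).
T_{deuteron}/T_{triton} = (3.34×10^-27/1e) / (5.01×10^-27/1e) = 0.666.

ratio ≈ 0.666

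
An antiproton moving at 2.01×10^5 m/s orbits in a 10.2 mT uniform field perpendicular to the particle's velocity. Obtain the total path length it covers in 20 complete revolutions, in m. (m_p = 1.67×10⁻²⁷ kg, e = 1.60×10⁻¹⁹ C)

L ≈ 25.8 m

r = mv/(qB) = 0.206 m, so one revolution covers 2πr = 1.29 m.
In 20 revolutions: L = 20·2πr = 25.8 m.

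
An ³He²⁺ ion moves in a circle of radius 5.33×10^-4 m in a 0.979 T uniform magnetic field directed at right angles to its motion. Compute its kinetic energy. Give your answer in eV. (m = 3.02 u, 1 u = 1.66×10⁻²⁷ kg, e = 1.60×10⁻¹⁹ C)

v = qBr/m = (2×1.60×10^-19)(0.979)(5.33×10^-4) / (5.01×10^-27) = 3.33×10^4 m/s.
K = ½mv² = 0.5·(5.01×10^-27)·(3.33×10^4)² = 2.78×10^-18 J = 17.4 eV.

K ≈ 17.4 eV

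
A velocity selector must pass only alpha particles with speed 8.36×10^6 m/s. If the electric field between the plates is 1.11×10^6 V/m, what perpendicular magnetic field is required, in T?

B ≈ 0.133 T

qE = qvB ⇒ B = E/v = (1.11×10^6) / (8.36×10^6) = 0.133 T.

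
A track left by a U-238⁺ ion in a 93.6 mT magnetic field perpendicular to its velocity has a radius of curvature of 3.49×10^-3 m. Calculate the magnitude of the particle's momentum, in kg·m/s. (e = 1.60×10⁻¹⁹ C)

Since qvB = mv²/r, the momentum p = mv = qBr.
p = (1×1.60×10^-19)(0.0936)(3.49×10^-3) = 5.23×10^-23 kg·m/s.

p ≈ 5.23×10^-23 kg·m/s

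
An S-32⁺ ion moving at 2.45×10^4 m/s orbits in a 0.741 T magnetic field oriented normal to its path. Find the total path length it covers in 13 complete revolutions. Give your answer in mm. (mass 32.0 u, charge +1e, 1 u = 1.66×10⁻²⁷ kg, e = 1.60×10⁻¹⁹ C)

L ≈ 897 mm

r = mv/(qB) = 0.0110 m, so one revolution covers 2πr = 0.0690 m.
In 13 revolutions: L = 13·2πr = 0.897 m.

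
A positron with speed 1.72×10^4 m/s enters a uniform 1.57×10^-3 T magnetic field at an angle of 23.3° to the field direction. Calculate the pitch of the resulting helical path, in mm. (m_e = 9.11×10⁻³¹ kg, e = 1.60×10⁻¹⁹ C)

pitch ≈ 0.360 mm

The velocity component along B is v∥ = v cos23.3° = 1.58×10^4 m/s.
The cyclotron period T = 2πm/(qB) = 2.28×10^-8 s is set by m, q, B alone.
Pitch = v∥·T = (1.58×10^4)(2.28×10^-8) = 3.60×10^-4 m.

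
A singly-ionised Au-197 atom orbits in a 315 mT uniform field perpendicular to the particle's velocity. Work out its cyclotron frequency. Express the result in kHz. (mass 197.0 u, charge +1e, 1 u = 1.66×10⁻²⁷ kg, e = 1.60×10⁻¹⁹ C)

f ≈ 24.5 kHz

f = qB/(2πm) = (1×1.60×10^-19)(0.315) / [2π(3.27×10^-25)] = 2.45×10^4 Hz.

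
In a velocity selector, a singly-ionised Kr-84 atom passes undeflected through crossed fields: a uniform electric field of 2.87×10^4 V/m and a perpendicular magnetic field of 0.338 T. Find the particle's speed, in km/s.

For zero net force, qE = qvB, so v = E/B.
v = (2.87×10^4) / (0.338) = 8.49×10^4 m/s.

v ≈ 84.9 km/s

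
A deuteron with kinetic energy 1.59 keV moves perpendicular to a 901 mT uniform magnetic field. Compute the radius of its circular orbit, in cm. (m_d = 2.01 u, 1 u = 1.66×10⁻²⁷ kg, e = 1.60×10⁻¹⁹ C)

Convert the energy: K = 1.59 keV = 2.54×10^-16 J.
v = √(2K/m) = √(2·2.54×10^-16/3.34×10^-27) = 3.91×10^5 m/s.
r = mv/(qB) = (3.34×10^-27)(3.91×10^5) / [(1×1.60×10^-19)(0.901)] = 9.04×10^-3 m.

r ≈ 0.904 cm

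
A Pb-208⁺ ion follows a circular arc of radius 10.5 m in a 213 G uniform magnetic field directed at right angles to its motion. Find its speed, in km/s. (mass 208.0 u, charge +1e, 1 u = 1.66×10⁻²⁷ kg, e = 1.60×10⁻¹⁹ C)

v ≈ 104 km/s

From qvB = mv²/r, v = qBr/m.
v = (1×1.60×10^-19)(0.0213)(10.5) / (3.45×10^-25) = 1.04×10^5 m/s.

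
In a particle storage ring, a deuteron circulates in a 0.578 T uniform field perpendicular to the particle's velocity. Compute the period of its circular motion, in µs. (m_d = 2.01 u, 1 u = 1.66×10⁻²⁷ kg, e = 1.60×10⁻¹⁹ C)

T ≈ 0.227 µs

The cyclotron period is independent of speed: T = 2πm/(qB).
T = 2π(3.34×10^-27) / [(1×1.60×10^-19)(0.578)] = 2.27×10^-7 s.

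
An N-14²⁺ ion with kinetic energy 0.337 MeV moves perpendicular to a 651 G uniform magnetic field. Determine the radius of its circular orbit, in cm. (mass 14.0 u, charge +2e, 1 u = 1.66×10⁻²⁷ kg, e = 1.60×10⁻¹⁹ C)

Convert the energy: K = 0.337 MeV = 5.39×10^-14 J.
v = √(2K/m) = √(2·5.39×10^-14/2.32×10^-26) = 2.15×10^6 m/s.
r = mv/(qB) = (2.32×10^-26)(2.15×10^6) / [(2×1.60×10^-19)(0.0651)] = 2.40 m.

r ≈ 240 cm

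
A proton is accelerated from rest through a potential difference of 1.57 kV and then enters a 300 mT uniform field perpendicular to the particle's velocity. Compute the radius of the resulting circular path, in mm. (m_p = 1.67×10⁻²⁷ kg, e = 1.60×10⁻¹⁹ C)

The kinetic energy gained is K = qV = (1×1.60×10^-19)(1570) = 2.51×10^-16 J.
v = √(2K/m) = 5.48×10^5 m/s.
r = mv/(qB) = (1.67×10^-27)(5.48×10^5) / [(1×1.60×10^-19)(0.300)] = 0.0191 m.

r ≈ 19.1 mm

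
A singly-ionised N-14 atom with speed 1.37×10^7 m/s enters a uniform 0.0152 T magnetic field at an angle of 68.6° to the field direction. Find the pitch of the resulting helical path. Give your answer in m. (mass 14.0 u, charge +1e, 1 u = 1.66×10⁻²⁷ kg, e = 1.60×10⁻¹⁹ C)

The velocity component along B is v∥ = v cos68.6° = 5.00×10^6 m/s.
The cyclotron period T = 2πm/(qB) = 6.00×10^-5 s is set by m, q, B alone.
Pitch = v∥·T = (5.00×10^6)(6.00×10^-5) = 300 m.

pitch ≈ 300 m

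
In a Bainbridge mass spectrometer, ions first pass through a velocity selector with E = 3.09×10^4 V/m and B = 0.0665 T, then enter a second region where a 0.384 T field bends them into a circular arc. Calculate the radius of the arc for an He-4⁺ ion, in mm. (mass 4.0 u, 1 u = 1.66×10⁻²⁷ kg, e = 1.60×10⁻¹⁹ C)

r ≈ 50.2 mm

The selector passes v = E/B = 3.09×10^4/0.0665 = 4.65×10^5 m/s.
In the deflection region, r = mv/(qB₂) = (6.64×10^-27)(4.65×10^5) / [(1×1.60×10^-19)(0.384)] = 0.0502 m.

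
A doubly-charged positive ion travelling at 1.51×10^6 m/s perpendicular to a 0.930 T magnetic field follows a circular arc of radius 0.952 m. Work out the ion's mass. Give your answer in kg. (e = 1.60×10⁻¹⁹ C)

qvB = mv²/r ⇒ m = qBr/v.
m = (2×1.60×10^-19)(0.930)(0.952) / (1.51×10^6) = 1.88×10^-25 kg.

m ≈ 1.88×10^-25 kg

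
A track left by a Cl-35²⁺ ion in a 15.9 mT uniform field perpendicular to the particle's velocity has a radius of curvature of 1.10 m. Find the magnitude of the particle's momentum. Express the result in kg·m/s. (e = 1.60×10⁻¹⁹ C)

Since qvB = mv²/r, the momentum p = mv = qBr.
p = (2×1.60×10^-19)(0.0159)(1.10) = 5.60×10^-21 kg·m/s.

p ≈ 5.60×10^-21 kg·m/s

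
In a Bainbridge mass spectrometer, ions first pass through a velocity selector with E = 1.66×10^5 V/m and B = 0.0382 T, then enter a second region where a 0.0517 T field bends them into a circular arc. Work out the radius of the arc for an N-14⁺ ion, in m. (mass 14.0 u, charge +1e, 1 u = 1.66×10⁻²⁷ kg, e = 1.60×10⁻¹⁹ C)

r ≈ 12.2 m

The selector passes v = E/B = 1.66×10^5/0.0382 = 4.35×10^6 m/s.
In the deflection region, r = mv/(qB₂) = (2.32×10^-26)(4.35×10^6) / [(1×1.60×10^-19)(0.0517)] = 12.2 m.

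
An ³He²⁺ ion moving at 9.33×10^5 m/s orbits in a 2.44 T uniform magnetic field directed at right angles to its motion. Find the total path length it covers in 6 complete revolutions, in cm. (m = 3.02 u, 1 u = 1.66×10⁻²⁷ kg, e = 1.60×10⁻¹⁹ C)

r = mv/(qB) = 5.99×10^-3 m, so one revolution covers 2πr = 0.0376 m.
In 6 revolutions: L = 6·2πr = 0.226 m.

L ≈ 22.6 cm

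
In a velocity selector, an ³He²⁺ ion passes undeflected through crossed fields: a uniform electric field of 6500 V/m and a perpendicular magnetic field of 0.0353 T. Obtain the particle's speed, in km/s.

For zero net force, qE = qvB, so v = E/B.
v = (6500) / (0.0353) = 1.84×10^5 m/s.

v ≈ 184 km/s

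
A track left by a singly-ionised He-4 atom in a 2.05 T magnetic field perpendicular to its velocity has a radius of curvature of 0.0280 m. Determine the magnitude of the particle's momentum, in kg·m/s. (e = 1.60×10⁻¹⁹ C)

p ≈ 9.18×10^-21 kg·m/s

Since qvB = mv²/r, the momentum p = mv = qBr.
p = (1×1.60×10^-19)(2.05)(0.0280) = 9.18×10^-21 kg·m/s.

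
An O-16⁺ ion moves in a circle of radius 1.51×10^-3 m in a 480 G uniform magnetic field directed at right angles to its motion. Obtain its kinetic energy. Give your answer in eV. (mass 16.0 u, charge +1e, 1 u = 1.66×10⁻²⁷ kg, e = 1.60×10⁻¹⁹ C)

v = qBr/m = (1×1.60×10^-19)(0.0480)(1.51×10^-3) / (2.66×10^-26) = 437 m/s.
K = ½mv² = 0.5·(2.66×10^-26)·(437)² = 2.53×10^-21 J = 0.0158 eV.

K ≈ 0.0158 eV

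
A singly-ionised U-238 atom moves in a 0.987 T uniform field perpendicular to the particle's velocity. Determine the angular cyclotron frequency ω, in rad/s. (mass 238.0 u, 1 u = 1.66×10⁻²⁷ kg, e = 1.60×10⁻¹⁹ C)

ω = qB/m = (1×1.60×10^-19)(0.987) / (3.95×10^-25) = 4.00×10^5 rad/s.

ω ≈ 4.00×10^5 rad/s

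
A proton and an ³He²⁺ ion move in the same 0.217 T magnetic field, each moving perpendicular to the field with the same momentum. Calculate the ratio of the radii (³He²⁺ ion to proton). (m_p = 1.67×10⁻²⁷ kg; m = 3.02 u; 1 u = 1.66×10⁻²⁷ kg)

ratio ≈ 0.500

r = p/(qB) ⇒ at equal p, r ∝ 1/q.
r_{³He²⁺ ion}/r_{proton} = 0.500.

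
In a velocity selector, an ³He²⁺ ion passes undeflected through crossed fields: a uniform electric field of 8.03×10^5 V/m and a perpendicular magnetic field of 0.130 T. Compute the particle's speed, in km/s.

v ≈ 6180 km/s

For zero net force, qE = qvB, so v = E/B.
v = (8.03×10^5) / (0.130) = 6.18×10^6 m/s.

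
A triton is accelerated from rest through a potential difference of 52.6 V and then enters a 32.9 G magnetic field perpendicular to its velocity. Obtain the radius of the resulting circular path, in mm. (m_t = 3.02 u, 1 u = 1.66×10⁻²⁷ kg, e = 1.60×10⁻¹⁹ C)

The kinetic energy gained is K = qV = (1×1.60×10^-19)(52.6) = 8.42×10^-18 J.
v = √(2K/m) = 5.79×10^4 m/s.
r = mv/(qB) = (5.01×10^-27)(5.79×10^4) / [(1×1.60×10^-19)(3.29×10^-3)] = 0.552 m.

r ≈ 552 mm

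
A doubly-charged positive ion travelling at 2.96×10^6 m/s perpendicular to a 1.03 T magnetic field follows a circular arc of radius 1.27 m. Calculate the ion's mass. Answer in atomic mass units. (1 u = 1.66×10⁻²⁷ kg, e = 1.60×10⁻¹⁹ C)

m ≈ 85.2 u

qvB = mv²/r ⇒ m = qBr/v.
m = (2×1.60×10^-19)(1.03)(1.27) / (2.96×10^6) = 1.41×10^-25 kg = 85.2 u.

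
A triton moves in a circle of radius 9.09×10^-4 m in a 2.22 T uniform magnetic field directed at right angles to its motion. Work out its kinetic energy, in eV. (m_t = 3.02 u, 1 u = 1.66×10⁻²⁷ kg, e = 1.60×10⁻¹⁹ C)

v = qBr/m = (1×1.60×10^-19)(2.22)(9.09×10^-4) / (5.01×10^-27) = 6.44×10^4 m/s.
K = ½mv² = 0.5·(5.01×10^-27)·(6.44×10^4)² = 1.04×10^-17 J = 65.0 eV.

K ≈ 65.0 eV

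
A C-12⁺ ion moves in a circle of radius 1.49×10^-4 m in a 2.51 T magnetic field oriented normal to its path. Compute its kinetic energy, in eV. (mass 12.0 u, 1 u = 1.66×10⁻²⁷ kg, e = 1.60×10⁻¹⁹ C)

K ≈ 0.562 eV

v = qBr/m = (1×1.60×10^-19)(2.51)(1.49×10^-4) / (1.99×10^-26) = 3000 m/s.
K = ½mv² = 0.5·(1.99×10^-26)·(3000)² = 8.99×10^-20 J = 0.562 eV.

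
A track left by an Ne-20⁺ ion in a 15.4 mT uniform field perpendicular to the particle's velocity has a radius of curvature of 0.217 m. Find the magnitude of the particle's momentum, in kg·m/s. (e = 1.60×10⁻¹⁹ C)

Since qvB = mv²/r, the momentum p = mv = qBr.
p = (1×1.60×10^-19)(0.0154)(0.217) = 5.35×10^-22 kg·m/s.

p ≈ 5.35×10^-22 kg·m/s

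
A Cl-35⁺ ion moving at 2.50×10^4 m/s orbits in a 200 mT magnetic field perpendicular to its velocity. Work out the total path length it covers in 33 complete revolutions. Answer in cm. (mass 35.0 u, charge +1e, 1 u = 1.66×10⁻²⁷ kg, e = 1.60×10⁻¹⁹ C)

r = mv/(qB) = 0.0454 m, so one revolution covers 2πr = 0.285 m.
In 33 revolutions: L = 33·2πr = 9.41 m.

L ≈ 941 cm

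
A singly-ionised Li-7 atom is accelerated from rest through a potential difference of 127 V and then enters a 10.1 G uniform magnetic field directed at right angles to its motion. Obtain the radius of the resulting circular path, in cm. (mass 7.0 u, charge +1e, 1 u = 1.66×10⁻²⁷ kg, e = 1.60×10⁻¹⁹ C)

The kinetic energy gained is K = qV = (1×1.60×10^-19)(127) = 2.03×10^-17 J.
v = √(2K/m) = 5.91×10^4 m/s.
r = mv/(qB) = (1.16×10^-26)(5.91×10^4) / [(1×1.60×10^-19)(1.01×10^-3)] = 4.25 m.

r ≈ 425 cm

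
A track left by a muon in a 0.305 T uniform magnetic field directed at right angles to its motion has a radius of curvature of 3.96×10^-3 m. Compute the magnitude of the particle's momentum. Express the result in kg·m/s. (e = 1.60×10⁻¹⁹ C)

p ≈ 1.93×10^-22 kg·m/s

Since qvB = mv²/r, the momentum p = mv = qBr.
p = (1×1.60×10^-19)(0.305)(3.96×10^-3) = 1.93×10^-22 kg·m/s.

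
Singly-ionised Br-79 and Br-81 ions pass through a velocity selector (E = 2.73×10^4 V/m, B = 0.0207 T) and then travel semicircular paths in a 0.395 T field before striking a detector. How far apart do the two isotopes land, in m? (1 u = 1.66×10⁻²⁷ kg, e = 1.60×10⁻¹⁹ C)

Δd ≈ 0.139 m

Both emerge at v = E/B₁ = 1.32×10^6 m/s.
r = mv/(qB₂), so r₁ = 2.7366 m and r₂ = 2.8059 m, giving Δr = 0.0693 m.
After a semicircle each ion lands a diameter 2r from the entry slit, so the separation is 2Δr = 0.139 m.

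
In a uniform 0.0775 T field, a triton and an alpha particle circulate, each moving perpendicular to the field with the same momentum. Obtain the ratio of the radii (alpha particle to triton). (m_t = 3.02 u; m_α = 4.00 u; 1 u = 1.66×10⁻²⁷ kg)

ratio ≈ 0.500

r = p/(qB) ⇒ at equal p, r ∝ 1/q.
r_{alpha particle}/r_{triton} = 0.500.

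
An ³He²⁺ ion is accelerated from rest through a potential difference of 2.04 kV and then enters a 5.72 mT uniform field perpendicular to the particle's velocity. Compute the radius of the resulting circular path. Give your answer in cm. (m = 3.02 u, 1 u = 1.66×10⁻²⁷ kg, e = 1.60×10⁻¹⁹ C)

The kinetic energy gained is K = qV = (2×1.60×10^-19)(2040) = 6.53×10^-16 J.
v = √(2K/m) = 5.10×10^5 m/s.
r = mv/(qB) = (5.01×10^-27)(5.10×10^5) / [(2×1.60×10^-19)(5.72×10^-3)] = 1.40 m.

r ≈ 140 cm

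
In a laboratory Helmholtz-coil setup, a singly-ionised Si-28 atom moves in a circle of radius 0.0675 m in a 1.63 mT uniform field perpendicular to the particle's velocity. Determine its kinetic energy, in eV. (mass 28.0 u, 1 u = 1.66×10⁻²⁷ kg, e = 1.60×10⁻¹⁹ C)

v = qBr/m = (1×1.60×10^-19)(1.63×10^-3)(0.0675) / (4.65×10^-26) = 379 m/s.
K = ½mv² = 0.5·(4.65×10^-26)·(379)² = 3.33×10^-21 J = 0.0208 eV.

K ≈ 0.0208 eV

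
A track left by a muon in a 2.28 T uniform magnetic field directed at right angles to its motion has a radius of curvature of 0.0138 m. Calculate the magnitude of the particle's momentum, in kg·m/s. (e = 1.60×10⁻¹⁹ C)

Since qvB = mv²/r, the momentum p = mv = qBr.
p = (1×1.60×10^-19)(2.28)(0.0138) = 5.03×10^-21 kg·m/s.

p ≈ 5.03×10^-21 kg·m/s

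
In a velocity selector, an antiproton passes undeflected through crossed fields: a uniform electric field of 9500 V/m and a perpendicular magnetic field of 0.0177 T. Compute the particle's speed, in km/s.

For zero net force, qE = qvB, so v = E/B.
v = (9500) / (0.0177) = 5.37×10^5 m/s.

v ≈ 537 km/s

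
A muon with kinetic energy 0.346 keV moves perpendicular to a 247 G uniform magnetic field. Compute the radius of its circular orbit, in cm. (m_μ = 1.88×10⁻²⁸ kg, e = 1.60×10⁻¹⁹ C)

r ≈ 3.65 cm

Convert the energy: K = 0.346 keV = 5.54×10^-17 J.
v = √(2K/m) = √(2·5.54×10^-17/1.88×10^-28) = 7.67×10^5 m/s.
r = mv/(qB) = (1.88×10^-28)(7.67×10^5) / [(1×1.60×10^-19)(0.0247)] = 0.0365 m.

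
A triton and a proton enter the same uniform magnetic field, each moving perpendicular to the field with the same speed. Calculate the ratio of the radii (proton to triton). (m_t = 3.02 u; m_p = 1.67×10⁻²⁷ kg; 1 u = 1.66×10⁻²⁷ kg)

ratio ≈ 0.333

r = mv/(qB) ⇒ at equal v, r ∝ m/q.
r_{proton}/r_{triton} = 0.333.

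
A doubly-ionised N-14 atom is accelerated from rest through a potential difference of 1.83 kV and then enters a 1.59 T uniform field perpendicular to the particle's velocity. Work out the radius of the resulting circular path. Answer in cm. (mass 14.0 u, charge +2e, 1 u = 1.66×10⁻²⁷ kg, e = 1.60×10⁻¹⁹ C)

r ≈ 1.03 cm

The kinetic energy gained is K = qV = (2×1.60×10^-19)(1830) = 5.86×10^-16 J.
v = √(2K/m) = 2.24×10^5 m/s.
r = mv/(qB) = (2.32×10^-26)(2.24×10^5) / [(2×1.60×10^-19)(1.59)] = 0.0103 m.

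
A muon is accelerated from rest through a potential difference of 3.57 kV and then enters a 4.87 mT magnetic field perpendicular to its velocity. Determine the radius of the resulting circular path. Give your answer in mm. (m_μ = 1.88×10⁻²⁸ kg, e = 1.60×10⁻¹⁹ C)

r ≈ 595 mm

The kinetic energy gained is K = qV = (1×1.60×10^-19)(3570) = 5.71×10^-16 J.
v = √(2K/m) = 2.47×10^6 m/s.
r = mv/(qB) = (1.88×10^-28)(2.47×10^6) / [(1×1.60×10^-19)(4.87×10^-3)] = 0.595 m.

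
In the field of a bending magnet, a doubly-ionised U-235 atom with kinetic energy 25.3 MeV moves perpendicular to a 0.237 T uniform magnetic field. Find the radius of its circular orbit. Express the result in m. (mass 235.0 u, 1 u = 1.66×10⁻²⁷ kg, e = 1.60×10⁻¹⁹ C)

Convert the energy: K = 25.3 MeV = 4.05×10^-12 J.
v = √(2K/m) = √(2·4.05×10^-12/3.90×10^-25) = 4.56×10^6 m/s.
r = mv/(qB) = (3.90×10^-25)(4.56×10^6) / [(2×1.60×10^-19)(0.237)] = 23.4 m.

r ≈ 23.4 m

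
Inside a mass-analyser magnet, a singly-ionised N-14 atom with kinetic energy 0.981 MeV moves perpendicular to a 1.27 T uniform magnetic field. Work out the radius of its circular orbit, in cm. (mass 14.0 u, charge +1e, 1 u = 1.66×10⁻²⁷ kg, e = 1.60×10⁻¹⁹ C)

r ≈ 42.0 cm

Convert the energy: K = 0.981 MeV = 1.57×10^-13 J.
v = √(2K/m) = √(2·1.57×10^-13/2.32×10^-26) = 3.68×10^6 m/s.
r = mv/(qB) = (2.32×10^-26)(3.68×10^6) / [(1×1.60×10^-19)(1.27)] = 0.420 m.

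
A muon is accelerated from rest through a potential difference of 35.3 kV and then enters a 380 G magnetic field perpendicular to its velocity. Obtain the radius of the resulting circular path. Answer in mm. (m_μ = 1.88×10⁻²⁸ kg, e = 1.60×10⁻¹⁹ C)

r ≈ 240 mm

The kinetic energy gained is K = qV = (1×1.60×10^-19)(3.53×10^4) = 5.65×10^-15 J.
v = √(2K/m) = 7.75×10^6 m/s.
r = mv/(qB) = (1.88×10^-28)(7.75×10^6) / [(1×1.60×10^-19)(0.0380)] = 0.240 m.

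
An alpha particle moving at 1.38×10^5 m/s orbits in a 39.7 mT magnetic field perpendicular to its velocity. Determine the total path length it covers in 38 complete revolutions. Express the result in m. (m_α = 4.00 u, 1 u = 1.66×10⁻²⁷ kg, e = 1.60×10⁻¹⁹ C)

r = mv/(qB) = 0.0721 m, so one revolution covers 2πr = 0.453 m.
In 38 revolutions: L = 38·2πr = 17.2 m.

L ≈ 17.2 m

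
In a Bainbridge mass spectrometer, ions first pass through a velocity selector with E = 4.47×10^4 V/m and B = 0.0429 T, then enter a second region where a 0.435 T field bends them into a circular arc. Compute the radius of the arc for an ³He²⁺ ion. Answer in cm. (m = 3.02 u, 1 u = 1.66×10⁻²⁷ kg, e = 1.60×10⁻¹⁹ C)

The selector passes v = E/B = 4.47×10^4/0.0429 = 1.04×10^6 m/s.
In the deflection region, r = mv/(qB₂) = (5.01×10^-27)(1.04×10^6) / [(2×1.60×10^-19)(0.435)] = 0.0375 m.

r ≈ 3.75 cm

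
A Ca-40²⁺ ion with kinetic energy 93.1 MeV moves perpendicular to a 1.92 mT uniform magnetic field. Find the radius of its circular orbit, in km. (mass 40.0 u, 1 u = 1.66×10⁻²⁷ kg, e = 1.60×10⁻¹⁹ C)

r ≈ 2.29 km

Convert the energy: K = 93.1 MeV = 1.49×10^-11 J.
v = √(2K/m) = √(2·1.49×10^-11/6.64×10^-26) = 2.12×10^7 m/s.
r = mv/(qB) = (6.64×10^-26)(2.12×10^7) / [(2×1.60×10^-19)(1.92×10^-3)] = 2290 m.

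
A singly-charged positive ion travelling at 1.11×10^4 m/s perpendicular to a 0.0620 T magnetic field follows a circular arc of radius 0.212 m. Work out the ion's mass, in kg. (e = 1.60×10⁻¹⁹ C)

qvB = mv²/r ⇒ m = qBr/v.
m = (1×1.60×10^-19)(0.0620)(0.212) / (1.11×10^4) = 1.89×10^-25 kg.

m ≈ 1.89×10^-25 kg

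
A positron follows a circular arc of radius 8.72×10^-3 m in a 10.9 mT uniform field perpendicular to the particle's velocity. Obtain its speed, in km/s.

v ≈ 16700 km/s

From qvB = mv²/r, v = qBr/m.
v = (1×1.60×10^-19)(0.0109)(8.72×10^-3) / (9.11×10^-31) = 1.67×10^7 m/s.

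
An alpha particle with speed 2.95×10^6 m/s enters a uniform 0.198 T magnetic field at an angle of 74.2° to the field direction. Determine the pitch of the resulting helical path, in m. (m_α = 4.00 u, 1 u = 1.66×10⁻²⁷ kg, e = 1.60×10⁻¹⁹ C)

pitch ≈ 0.529 m

The velocity component along B is v∥ = v cos74.2° = 8.03×10^5 m/s.
The cyclotron period T = 2πm/(qB) = 6.58×10^-7 s is set by m, q, B alone.
Pitch = v∥·T = (8.03×10^5)(6.58×10^-7) = 0.529 m.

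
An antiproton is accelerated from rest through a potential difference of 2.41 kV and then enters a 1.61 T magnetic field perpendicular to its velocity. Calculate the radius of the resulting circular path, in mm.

The kinetic energy gained is K = qV = (1×1.60×10^-19)(2410) = 3.86×10^-16 J.
v = √(2K/m) = 6.80×10^5 m/s.
r = mv/(qB) = (1.67×10^-27)(6.80×10^5) / [(1×1.60×10^-19)(1.61)] = 4.41×10^-3 m.

r ≈ 4.41 mm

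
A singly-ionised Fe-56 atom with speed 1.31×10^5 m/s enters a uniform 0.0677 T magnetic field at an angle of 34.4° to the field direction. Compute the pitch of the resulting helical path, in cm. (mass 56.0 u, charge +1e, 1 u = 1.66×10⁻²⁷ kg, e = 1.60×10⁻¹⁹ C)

The velocity component along B is v∥ = v cos34.4° = 1.08×10^5 m/s.
The cyclotron period T = 2πm/(qB) = 5.39×10^-5 s is set by m, q, B alone.
Pitch = v∥·T = (1.08×10^5)(5.39×10^-5) = 5.83 m.

pitch ≈ 583 cm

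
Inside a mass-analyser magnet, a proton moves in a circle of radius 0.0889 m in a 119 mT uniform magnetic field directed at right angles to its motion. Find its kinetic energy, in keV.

K ≈ 5.36 keV

v = qBr/m = (1×1.60×10^-19)(0.119)(0.0889) / (1.67×10^-27) = 1.01×10^6 m/s.
K = ½mv² = 0.5·(1.67×10^-27)·(1.01×10^6)² = 8.58×10^-16 J = 5.36 keV.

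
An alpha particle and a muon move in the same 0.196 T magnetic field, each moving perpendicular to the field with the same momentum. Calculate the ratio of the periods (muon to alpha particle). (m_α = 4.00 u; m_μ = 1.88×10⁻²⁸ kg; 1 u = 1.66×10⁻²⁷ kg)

ratio ≈ 0.0566

T = 2πm/(qB) is independent of speed, so T₂/T₁ = (m₂/q₂)/(m₁/q₁).
T_{muon}/T_{alpha particle} = (1.88×10^-28/1e) / (6.64×10^-27/2e) = 0.0566.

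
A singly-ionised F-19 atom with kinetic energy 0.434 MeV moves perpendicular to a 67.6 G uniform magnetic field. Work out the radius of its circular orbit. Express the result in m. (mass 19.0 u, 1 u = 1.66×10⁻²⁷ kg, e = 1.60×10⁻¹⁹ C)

r ≈ 61.2 m

Convert the energy: K = 0.434 MeV = 6.94×10^-14 J.
v = √(2K/m) = √(2·6.94×10^-14/3.15×10^-26) = 2.10×10^6 m/s.
r = mv/(qB) = (3.15×10^-26)(2.10×10^6) / [(1×1.60×10^-19)(6.76×10^-3)] = 61.2 m.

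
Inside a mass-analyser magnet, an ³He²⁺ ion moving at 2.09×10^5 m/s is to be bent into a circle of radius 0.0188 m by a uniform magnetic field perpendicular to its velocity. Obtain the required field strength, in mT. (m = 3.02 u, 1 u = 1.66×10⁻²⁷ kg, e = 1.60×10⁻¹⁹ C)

B ≈ 174 mT

qvB = mv²/r gives B = mv/(qr).
B = (5.01×10^-27)(2.09×10^5) / [(2×1.60×10^-19)(0.0188)] = 0.174 T.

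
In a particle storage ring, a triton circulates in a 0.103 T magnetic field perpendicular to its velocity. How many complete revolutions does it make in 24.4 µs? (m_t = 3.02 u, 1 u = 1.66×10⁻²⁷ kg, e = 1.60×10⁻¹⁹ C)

N = 12

T = 2πm/(qB) = 2π(5.0132×10^-27) / [(1×1.60×10^-19)(0.103)] = 1.9113×10^-6 s.
N = t/T = 2.44×10^-5 / 1.9113×10^-6 ≈ 12.77, so 12 complete revolutions.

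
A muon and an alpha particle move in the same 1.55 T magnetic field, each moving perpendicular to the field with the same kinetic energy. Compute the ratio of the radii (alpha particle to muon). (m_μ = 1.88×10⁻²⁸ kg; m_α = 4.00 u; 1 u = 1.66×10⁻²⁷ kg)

r = √(2mK)/(qB) ⇒ at equal K, r ∝ √m/q.
r_{alpha particle}/r_{muon} = 2.97.

ratio ≈ 2.97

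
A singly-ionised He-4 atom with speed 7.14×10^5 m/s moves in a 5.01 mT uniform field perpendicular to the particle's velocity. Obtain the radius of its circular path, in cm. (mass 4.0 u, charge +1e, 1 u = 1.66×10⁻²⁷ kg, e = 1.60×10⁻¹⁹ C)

The magnetic force provides the centripetal force: qvB = mv²/r, so r = mv/(qB).
r = (6.64×10^-27 kg)(7.14×10^5 m/s) / [(1×1.60×10^-19 C)(5.01×10^-3 T)] = 5.91 m.

r ≈ 591 cm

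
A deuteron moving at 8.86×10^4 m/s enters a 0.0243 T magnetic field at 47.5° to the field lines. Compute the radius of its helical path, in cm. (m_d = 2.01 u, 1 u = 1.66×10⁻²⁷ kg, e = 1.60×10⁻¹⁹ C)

r ≈ 5.61 cm

Only the perpendicular component v⊥ = v sin47.5° = 6.53×10^4 m/s is bent by the field.
r = m v⊥ /(qB) = (3.34×10^-27)(6.53×10^4) / [(1×1.60×10^-19)(0.0243)] = 0.0561 m.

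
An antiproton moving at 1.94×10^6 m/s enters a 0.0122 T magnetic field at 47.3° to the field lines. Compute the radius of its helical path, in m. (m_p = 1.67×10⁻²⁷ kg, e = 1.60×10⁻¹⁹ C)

Only the perpendicular component v⊥ = v sin47.3° = 1.43×10^6 m/s is bent by the field.
r = m v⊥ /(qB) = (1.67×10^-27)(1.43×10^6) / [(1×1.60×10^-19)(0.0122)] = 1.22 m.

r ≈ 1.22 m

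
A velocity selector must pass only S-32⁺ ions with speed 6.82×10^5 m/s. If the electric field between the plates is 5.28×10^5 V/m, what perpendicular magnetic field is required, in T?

qE = qvB ⇒ B = E/v = (5.28×10^5) / (6.82×10^5) = 0.774 T.

B ≈ 0.774 T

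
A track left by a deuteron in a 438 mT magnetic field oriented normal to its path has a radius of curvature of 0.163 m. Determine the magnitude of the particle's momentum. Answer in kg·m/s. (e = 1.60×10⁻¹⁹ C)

Since qvB = mv²/r, the momentum p = mv = qBr.
p = (1×1.60×10^-19)(0.438)(0.163) = 1.14×10^-20 kg·m/s.

p ≈ 1.14×10^-20 kg·m/s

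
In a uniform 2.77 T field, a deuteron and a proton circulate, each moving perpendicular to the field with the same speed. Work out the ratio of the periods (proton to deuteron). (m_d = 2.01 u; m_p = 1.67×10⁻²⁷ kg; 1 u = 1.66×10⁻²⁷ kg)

ratio ≈ 0.501

T = 2πm/(qB) is independent of speed, so T₂/T₁ = (m₂/q₂)/(m₁/q₁).
T_{proton}/T_{deuteron} = (1.67×10^-27/1e) / (3.34×10^-27/1e) = 0.501.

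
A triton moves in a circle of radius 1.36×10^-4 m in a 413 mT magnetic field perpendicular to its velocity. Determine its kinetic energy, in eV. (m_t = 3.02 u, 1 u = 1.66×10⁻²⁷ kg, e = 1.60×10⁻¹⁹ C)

v = qBr/m = (1×1.60×10^-19)(0.413)(1.36×10^-4) / (5.01×10^-27) = 1790 m/s.
K = ½mv² = 0.5·(5.01×10^-27)·(1790)² = 8.06×10^-21 J = 0.0503 eV.

K ≈ 0.0503 eV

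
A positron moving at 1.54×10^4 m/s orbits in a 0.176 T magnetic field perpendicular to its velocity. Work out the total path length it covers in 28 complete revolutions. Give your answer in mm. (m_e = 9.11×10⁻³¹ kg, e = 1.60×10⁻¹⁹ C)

L ≈ 0.0876 mm

r = mv/(qB) = 4.98×10^-7 m, so one revolution covers 2πr = 3.13×10^-6 m.
In 28 revolutions: L = 28·2πr = 8.76×10^-5 m.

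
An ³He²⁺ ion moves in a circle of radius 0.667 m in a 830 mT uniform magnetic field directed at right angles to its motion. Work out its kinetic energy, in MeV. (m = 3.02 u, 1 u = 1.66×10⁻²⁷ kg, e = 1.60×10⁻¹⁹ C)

v = qBr/m = (2×1.60×10^-19)(0.830)(0.667) / (5.01×10^-27) = 3.53×10^7 m/s.
K = ½mv² = 0.5·(5.01×10^-27)·(3.53×10^7)² = 3.13×10^-12 J = 19.6 MeV.

K ≈ 19.6 MeV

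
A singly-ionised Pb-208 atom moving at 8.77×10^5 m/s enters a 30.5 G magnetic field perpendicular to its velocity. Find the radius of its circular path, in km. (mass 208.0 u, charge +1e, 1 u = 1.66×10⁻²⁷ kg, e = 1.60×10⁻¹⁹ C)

r ≈ 0.621 km

The magnetic force provides the centripetal force: qvB = mv²/r, so r = mv/(qB).
r = (3.45×10^-25 kg)(8.77×10^5 m/s) / [(1×1.60×10^-19 C)(3.05×10^-3 T)] = 621 m.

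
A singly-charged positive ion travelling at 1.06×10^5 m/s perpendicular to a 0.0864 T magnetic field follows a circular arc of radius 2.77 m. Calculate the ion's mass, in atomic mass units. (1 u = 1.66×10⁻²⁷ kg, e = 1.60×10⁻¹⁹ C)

m ≈ 218 u

qvB = mv²/r ⇒ m = qBr/v.
m = (1×1.60×10^-19)(0.0864)(2.77) / (1.06×10^5) = 3.61×10^-25 kg = 218 u.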